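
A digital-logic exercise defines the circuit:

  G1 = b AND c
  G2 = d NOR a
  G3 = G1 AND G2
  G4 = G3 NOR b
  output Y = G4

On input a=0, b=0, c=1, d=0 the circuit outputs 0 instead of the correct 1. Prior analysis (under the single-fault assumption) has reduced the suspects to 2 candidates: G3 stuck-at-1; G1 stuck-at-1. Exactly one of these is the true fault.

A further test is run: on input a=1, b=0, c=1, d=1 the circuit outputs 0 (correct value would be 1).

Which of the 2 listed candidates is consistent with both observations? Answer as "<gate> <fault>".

Evaluate each candidate on input a=1, b=0, c=1, d=1:
  G3 stuck-at-1: G1=0, G2=0, G3=1 [stuck-at-1], G4=0 → 0 — matches
  G1 stuck-at-1: G1=1 [stuck-at-1], G2=0, G3=0, G4=1 → 1 — eliminated
Only G3 stuck-at-1 reproduces the observed 0.

G3 stuck-at-1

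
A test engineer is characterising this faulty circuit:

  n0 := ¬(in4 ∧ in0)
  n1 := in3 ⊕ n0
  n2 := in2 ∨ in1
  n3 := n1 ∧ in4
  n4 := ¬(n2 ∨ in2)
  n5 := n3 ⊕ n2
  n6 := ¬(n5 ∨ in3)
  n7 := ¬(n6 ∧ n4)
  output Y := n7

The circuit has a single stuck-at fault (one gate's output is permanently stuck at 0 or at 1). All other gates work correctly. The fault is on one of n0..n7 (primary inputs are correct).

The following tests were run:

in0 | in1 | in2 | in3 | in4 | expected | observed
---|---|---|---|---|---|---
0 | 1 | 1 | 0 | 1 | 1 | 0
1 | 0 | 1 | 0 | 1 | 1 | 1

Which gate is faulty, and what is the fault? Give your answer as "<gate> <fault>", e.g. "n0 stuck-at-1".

n4 stuck-at-1

Fault-free values for test 1 (in0=0, in1=1, in2=1, in3=0, in4=1): n0=1, n1=1, n2=1, n3=1, n4=0, n5=0, n6=1, n7=1, giving Y=1. Observed 0.
Test 1: faults giving observed 0 are {n4 stuck-at-1, n7 stuck-at-0}.
Test 2 (in0=1, in1=0, in2=1, in3=0, in4=1): fault-free n0=0, n1=0, n2=1, n3=0, n4=0, n5=1, n6=0, n7=1 → 1; observed 1. Eliminates n7 stuck-at-0.
Only n4 stuck-at-1 is consistent with every test.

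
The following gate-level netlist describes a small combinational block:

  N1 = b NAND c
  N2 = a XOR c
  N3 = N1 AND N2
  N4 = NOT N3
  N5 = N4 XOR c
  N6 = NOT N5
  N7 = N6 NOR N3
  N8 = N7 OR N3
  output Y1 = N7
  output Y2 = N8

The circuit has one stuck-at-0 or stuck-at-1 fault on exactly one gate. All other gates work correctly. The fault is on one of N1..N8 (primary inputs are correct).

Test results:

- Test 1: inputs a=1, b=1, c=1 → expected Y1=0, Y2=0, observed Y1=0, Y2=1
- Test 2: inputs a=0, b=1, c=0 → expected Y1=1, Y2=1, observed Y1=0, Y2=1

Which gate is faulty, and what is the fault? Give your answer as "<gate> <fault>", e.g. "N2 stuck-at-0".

N3 stuck-at-1

Fault-free values for test 1 (a=1, b=1, c=1): N1=0, N2=0, N3=0, N4=1, N5=0, N6=1, N7=0, N8=0, giving Y1=0, Y2=0. Observed Y1=0, Y2=1.
Test 1: faults giving observed Y1=0, Y2=1 are {N3 stuck-at-1, N8 stuck-at-1}.
Test 2 (a=0, b=1, c=0): fault-free N1=1, N2=0, N3=0, N4=1, N5=1, N6=0, N7=1, N8=1 → Y1=1, Y2=1; observed Y1=0, Y2=1. Eliminates N8 stuck-at-1.
Only N3 stuck-at-1 is consistent with every test.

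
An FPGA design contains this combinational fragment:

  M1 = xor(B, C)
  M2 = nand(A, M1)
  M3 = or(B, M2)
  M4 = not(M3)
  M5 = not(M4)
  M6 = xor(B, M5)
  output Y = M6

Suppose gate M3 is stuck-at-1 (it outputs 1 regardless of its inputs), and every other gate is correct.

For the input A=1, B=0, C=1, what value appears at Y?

Propagate with M3 forced: M1=1, M2=0, M3=1 [stuck-at-1], M4=0, M5=1, M6=1.
So Y = 1. (Without the fault it would be 0.)

1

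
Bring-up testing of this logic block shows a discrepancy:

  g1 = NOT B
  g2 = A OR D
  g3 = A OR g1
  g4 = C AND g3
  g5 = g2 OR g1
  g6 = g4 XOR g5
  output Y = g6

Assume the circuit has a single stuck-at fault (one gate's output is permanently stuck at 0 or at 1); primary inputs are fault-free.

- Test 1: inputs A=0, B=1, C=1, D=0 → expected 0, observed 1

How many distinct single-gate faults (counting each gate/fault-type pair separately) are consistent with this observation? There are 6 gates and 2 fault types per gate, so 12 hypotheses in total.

Fault-free: g1=0, g2=0, g3=0, g4=0, g5=0, g6=0 → 0. Observed 1.
  g1 stuck-at-0: output 0 ✗
  g1 stuck-at-1: output 0 ✗
  g2 stuck-at-0: output 0 ✗
  g2 stuck-at-1: output 1 ✓
  g3 stuck-at-0: output 0 ✗
  g3 stuck-at-1: output 1 ✓
  g4 stuck-at-0: output 0 ✗
  g4 stuck-at-1: output 1 ✓
  g5 stuck-at-0: output 0 ✗
  g5 stuck-at-1: output 1 ✓
  g6 stuck-at-0: output 0 ✗
  g6 stuck-at-1: output 1 ✓
Consistent faults: {g2 stuck-at-1, g3 stuck-at-1, g4 stuck-at-1, g5 stuck-at-1, g6 stuck-at-1} — 5 in all.

5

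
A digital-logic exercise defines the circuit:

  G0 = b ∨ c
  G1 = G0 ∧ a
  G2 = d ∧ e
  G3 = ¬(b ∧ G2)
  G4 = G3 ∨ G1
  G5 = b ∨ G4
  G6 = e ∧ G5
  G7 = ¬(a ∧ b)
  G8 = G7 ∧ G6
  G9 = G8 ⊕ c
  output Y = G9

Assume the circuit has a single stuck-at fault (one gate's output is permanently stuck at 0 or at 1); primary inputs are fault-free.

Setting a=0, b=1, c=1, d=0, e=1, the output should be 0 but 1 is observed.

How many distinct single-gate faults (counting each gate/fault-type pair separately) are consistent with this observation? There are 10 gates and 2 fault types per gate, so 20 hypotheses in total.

5

Fault-free: G0=1, G1=0, G2=0, G3=1, G4=1, G5=1, G6=1, G7=1, G8=1, G9=0 → 0. Observed 1.
  G0: none of the 2 fault types match ✗
  G1: none of the 2 fault types match ✗
  G2: none of the 2 fault types match ✗
  G3: none of the 2 fault types match ✗
  G4: none of the 2 fault types match ✗
  G5: stuck-at-0 ✓; others ✗
  G6: stuck-at-0 ✓; others ✗
  G7: stuck-at-0 ✓; others ✗
  G8: stuck-at-0 ✓; others ✗
  G9: stuck-at-1 ✓; others ✗
Consistent faults: {G5 stuck-at-0, G6 stuck-at-0, G7 stuck-at-0, G8 stuck-at-0, G9 stuck-at-1} — 5 in all.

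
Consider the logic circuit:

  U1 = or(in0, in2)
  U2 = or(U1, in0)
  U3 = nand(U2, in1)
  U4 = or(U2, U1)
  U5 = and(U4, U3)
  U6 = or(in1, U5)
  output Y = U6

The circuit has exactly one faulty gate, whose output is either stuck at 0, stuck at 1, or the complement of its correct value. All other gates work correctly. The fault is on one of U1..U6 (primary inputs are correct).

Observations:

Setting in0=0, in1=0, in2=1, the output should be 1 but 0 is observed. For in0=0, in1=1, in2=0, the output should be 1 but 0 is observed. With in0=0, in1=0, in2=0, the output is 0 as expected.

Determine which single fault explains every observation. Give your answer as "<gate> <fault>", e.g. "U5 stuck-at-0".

Fault-free values for test 1 (in0=0, in1=0, in2=1): U1=1, U2=1, U3=1, U4=1, U5=1, U6=1, giving Y=1. Observed 0.
Test 1: faults giving observed 0 are {U1 stuck-at-0, U1 inverted output, U3 stuck-at-0, U3 inverted output, U4 stuck-at-0, U4 inverted output, U5 stuck-at-0, U5 inverted output, U6 stuck-at-0, U6 inverted output}.
Test 2 (in0=0, in1=1, in2=0): fault-free U1=0, U2=0, U3=1, U4=0, U5=0, U6=1 → 1; observed 0. Eliminates U1 stuck-at-0, U1 inverted output, U3 stuck-at-0, U3 inverted output, U4 stuck-at-0, U4 inverted output, U5 stuck-at-0, U5 inverted output.
Test 3 (in0=0, in1=0, in2=0): fault-free U1=0, U2=0, U3=1, U4=0, U5=0, U6=0 → 0; observed 0. Eliminates U6 inverted output.
Only U6 stuck-at-0 is consistent with every test.

U6 stuck-at-0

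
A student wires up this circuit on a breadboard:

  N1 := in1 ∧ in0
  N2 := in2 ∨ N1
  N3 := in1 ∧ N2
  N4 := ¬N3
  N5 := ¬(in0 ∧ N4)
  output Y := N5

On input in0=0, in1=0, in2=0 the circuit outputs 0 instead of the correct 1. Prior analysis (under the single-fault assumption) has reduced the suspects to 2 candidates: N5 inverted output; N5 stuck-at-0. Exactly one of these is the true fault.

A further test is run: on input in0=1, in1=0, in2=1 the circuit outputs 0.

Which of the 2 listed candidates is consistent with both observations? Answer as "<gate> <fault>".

Evaluate each candidate on input in0=1, in1=0, in2=1:
  N5 inverted output: N1=0, N2=1, N3=0, N4=1, N5=1 [inverted output] → 1 — eliminated
  N5 stuck-at-0: N1=0, N2=1, N3=0, N4=1, N5=0 [stuck-at-0] → 0 — matches
Only N5 stuck-at-0 reproduces the observed 0.

N5 stuck-at-0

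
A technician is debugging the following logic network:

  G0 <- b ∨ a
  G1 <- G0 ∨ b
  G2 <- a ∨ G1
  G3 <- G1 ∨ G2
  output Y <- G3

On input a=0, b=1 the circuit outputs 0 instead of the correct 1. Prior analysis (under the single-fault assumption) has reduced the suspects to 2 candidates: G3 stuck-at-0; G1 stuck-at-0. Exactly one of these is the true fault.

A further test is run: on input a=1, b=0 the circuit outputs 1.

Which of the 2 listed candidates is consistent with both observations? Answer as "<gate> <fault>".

G1 stuck-at-0

Evaluate each candidate on input a=1, b=0:
  G3 stuck-at-0: G0=1, G1=1, G2=1, G3=0 [stuck-at-0] → 0 — eliminated
  G1 stuck-at-0: G0=1, G1=0 [stuck-at-0], G2=1, G3=1 → 1 — matches
Only G1 stuck-at-0 reproduces the observed 1.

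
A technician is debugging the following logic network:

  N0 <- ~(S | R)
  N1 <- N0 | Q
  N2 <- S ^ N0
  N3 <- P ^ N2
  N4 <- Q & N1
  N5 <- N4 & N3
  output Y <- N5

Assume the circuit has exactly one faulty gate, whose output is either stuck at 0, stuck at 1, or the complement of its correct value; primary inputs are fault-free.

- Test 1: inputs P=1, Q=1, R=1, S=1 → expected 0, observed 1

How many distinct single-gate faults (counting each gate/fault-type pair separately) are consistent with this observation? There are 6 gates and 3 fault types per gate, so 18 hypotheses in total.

Fault-free: N0=0, N1=1, N2=1, N3=0, N4=1, N5=0 → 0. Observed 1.
  N0: stuck-at-1, inverted output ✓; others ✗
  N1: none of the 3 fault types match ✗
  N2: stuck-at-0, inverted output ✓; others ✗
  N3: stuck-at-1, inverted output ✓; others ✗
  N4: none of the 3 fault types match ✗
  N5: stuck-at-1, inverted output ✓; others ✗
Consistent faults: {N0 stuck-at-1, N0 inverted output, N2 stuck-at-0, N2 inverted output, N3 stuck-at-1, N3 inverted output, N5 stuck-at-1, N5 inverted output} — 8 in all.

8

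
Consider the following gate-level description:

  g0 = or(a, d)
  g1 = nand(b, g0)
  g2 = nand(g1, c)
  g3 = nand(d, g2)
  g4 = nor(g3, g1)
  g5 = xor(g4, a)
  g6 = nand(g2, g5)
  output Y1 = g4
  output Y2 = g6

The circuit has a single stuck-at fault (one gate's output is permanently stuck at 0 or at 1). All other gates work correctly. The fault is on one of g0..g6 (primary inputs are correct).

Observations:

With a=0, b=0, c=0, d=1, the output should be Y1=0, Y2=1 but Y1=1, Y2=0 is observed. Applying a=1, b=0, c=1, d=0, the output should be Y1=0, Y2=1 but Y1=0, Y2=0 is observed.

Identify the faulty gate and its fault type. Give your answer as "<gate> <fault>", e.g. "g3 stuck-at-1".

g1 stuck-at-0

Fault-free values for test 1 (a=0, b=0, c=0, d=1): g0=1, g1=1, g2=1, g3=0, g4=0, g5=0, g6=1, giving Y1=0, Y2=1. Observed Y1=1, Y2=0.
Test 1: faults giving observed Y1=1, Y2=0 are {g1 stuck-at-0, g4 stuck-at-1}.
Test 2 (a=1, b=0, c=1, d=0): fault-free g0=1, g1=1, g2=0, g3=1, g4=0, g5=1, g6=1 → Y1=0, Y2=1; observed Y1=0, Y2=0. Eliminates g4 stuck-at-1.
Only g1 stuck-at-0 is consistent with every test.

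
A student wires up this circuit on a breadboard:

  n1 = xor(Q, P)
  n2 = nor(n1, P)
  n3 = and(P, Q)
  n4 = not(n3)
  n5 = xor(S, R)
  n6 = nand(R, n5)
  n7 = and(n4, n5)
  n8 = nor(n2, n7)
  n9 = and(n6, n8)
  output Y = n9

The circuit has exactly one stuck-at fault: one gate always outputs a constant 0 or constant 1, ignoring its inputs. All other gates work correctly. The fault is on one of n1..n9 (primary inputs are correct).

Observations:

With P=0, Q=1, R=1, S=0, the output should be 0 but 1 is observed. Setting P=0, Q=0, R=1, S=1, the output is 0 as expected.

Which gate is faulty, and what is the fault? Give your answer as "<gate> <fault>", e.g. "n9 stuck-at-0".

Fault-free values for test 1 (P=0, Q=1, R=1, S=0): n1=1, n2=0, n3=0, n4=1, n5=1, n6=0, n7=1, n8=0, n9=0, giving Y=0. Observed 1.
Test 1: faults giving observed 1 are {n5 stuck-at-0, n9 stuck-at-1}.
Test 2 (P=0, Q=0, R=1, S=1): fault-free n1=0, n2=1, n3=0, n4=1, n5=0, n6=1, n7=0, n8=0, n9=0 → 0; observed 0. Eliminates n9 stuck-at-1.
Only n5 stuck-at-0 is consistent with every test.

n5 stuck-at-0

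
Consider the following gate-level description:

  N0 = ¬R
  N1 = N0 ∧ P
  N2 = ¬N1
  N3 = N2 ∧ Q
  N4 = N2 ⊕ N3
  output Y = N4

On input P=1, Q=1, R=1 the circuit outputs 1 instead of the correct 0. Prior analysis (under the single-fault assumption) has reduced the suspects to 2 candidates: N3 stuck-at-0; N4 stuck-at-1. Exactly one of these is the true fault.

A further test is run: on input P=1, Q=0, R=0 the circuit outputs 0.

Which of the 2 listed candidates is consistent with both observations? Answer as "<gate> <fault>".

N3 stuck-at-0

Evaluate each candidate on input P=1, Q=0, R=0:
  N3 stuck-at-0: N0=1, N1=1, N2=0, N3=0 [stuck-at-0], N4=0 → 0 — matches
  N4 stuck-at-1: N0=1, N1=1, N2=0, N3=0, N4=1 [stuck-at-1] → 1 — eliminated
Only N3 stuck-at-0 reproduces the observed 0.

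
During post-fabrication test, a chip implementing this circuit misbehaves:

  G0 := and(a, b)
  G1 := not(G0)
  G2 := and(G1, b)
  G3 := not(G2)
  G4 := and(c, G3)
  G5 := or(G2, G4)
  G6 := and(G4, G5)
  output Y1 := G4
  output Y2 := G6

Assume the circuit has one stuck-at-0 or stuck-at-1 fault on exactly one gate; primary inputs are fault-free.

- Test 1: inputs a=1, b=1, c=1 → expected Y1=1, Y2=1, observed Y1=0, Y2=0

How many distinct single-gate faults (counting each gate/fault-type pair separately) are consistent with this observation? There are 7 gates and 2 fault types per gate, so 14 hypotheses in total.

5

Fault-free: G0=1, G1=0, G2=0, G3=1, G4=1, G5=1, G6=1 → Y1=1, Y2=1. Observed Y1=0, Y2=0.
  G0 stuck-at-0: output Y1=0, Y2=0 ✓
  G0 stuck-at-1: output Y1=1, Y2=1 ✗
  G1 stuck-at-0: output Y1=1, Y2=1 ✗
  G1 stuck-at-1: output Y1=0, Y2=0 ✓
  G2 stuck-at-0: output Y1=1, Y2=1 ✗
  G2 stuck-at-1: output Y1=0, Y2=0 ✓
  G3 stuck-at-0: output Y1=0, Y2=0 ✓
  G3 stuck-at-1: output Y1=1, Y2=1 ✗
  G4 stuck-at-0: output Y1=0, Y2=0 ✓
  G4 stuck-at-1: output Y1=1, Y2=1 ✗
  G5 stuck-at-0: output Y1=1, Y2=0 ✗
  G5 stuck-at-1: output Y1=1, Y2=1 ✗
  G6 stuck-at-0: output Y1=1, Y2=0 ✗
  G6 stuck-at-1: output Y1=1, Y2=1 ✗
Consistent faults: {G0 stuck-at-0, G1 stuck-at-1, G2 stuck-at-1, G3 stuck-at-0, G4 stuck-at-0} — 5 in all.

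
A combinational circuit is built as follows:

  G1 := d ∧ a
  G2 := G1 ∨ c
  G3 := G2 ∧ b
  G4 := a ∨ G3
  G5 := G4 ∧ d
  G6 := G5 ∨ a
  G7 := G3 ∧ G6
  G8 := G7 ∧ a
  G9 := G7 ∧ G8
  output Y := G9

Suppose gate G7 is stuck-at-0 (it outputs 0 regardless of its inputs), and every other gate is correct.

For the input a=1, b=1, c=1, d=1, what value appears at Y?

Propagate with G7 forced: G1=1, G2=1, G3=1, G4=1, G5=1, G6=1, G7=0 [stuck-at-0], G8=0, G9=0.
So Y = 0. (Without the fault it would be 1.)

0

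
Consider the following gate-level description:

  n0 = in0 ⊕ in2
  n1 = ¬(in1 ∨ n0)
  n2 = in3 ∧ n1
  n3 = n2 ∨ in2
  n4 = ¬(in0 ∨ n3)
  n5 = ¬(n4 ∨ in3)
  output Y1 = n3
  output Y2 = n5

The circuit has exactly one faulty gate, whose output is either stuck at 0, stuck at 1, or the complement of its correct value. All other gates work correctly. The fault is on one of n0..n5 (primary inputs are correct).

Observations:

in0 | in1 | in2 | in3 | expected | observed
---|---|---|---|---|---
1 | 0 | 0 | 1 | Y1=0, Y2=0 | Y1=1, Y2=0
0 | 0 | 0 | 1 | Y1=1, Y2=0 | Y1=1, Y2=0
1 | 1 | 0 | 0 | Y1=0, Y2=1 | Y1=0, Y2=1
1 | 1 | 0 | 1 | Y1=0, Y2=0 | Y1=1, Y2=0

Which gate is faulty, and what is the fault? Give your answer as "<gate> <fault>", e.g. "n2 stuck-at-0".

Fault-free values for test 1 (in0=1, in1=0, in2=0, in3=1): n0=1, n1=0, n2=0, n3=0, n4=0, n5=0, giving Y1=0, Y2=0. Observed Y1=1, Y2=0.
Test 1: faults giving observed Y1=1, Y2=0 are {n0 stuck-at-0, n0 inverted output, n1 stuck-at-1, n1 inverted output, n2 stuck-at-1, n2 inverted output, n3 stuck-at-1, n3 inverted output}.
Test 2 (in0=0, in1=0, in2=0, in3=1): fault-free n0=0, n1=1, n2=1, n3=1, n4=0, n5=0 → Y1=1, Y2=0; observed Y1=1, Y2=0. Eliminates n0 inverted output, n1 inverted output, n2 inverted output, n3 inverted output.
Test 3 (in0=1, in1=1, in2=0, in3=0): fault-free n0=1, n1=0, n2=0, n3=0, n4=0, n5=1 → Y1=0, Y2=1; observed Y1=0, Y2=1. Eliminates n2 stuck-at-1, n3 stuck-at-1.
Test 4 (in0=1, in1=1, in2=0, in3=1): fault-free n0=1, n1=0, n2=0, n3=0, n4=0, n5=0 → Y1=0, Y2=0; observed Y1=1, Y2=0. Eliminates n0 stuck-at-0.
Only n1 stuck-at-1 is consistent with every test.

n1 stuck-at-1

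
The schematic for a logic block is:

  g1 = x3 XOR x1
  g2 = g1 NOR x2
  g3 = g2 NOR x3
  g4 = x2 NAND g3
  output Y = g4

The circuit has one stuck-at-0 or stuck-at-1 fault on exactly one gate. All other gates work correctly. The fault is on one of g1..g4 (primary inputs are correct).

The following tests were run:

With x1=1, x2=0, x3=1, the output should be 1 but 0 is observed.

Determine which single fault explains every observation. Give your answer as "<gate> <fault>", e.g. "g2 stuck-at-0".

g4 stuck-at-0

Fault-free values for test 1 (x1=1, x2=0, x3=1): g1=0, g2=1, g3=0, g4=1, giving Y=1. Observed 0.
Test 1: faults giving observed 0 are {g4 stuck-at-0}.
Only g4 stuck-at-0 is consistent with every test.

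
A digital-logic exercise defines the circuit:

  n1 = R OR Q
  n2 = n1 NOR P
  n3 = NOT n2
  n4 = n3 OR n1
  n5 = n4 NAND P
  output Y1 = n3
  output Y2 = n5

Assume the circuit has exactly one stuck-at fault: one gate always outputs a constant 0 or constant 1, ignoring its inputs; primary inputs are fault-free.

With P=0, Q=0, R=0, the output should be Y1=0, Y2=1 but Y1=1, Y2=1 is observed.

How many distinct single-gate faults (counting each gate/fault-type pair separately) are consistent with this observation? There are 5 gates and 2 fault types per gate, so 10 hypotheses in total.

3

Fault-free: n1=0, n2=1, n3=0, n4=0, n5=1 → Y1=0, Y2=1. Observed Y1=1, Y2=1.
  n1 stuck-at-0: output Y1=0, Y2=1 ✗
  n1 stuck-at-1: output Y1=1, Y2=1 ✓
  n2 stuck-at-0: output Y1=1, Y2=1 ✓
  n2 stuck-at-1: output Y1=0, Y2=1 ✗
  n3 stuck-at-0: output Y1=0, Y2=1 ✗
  n3 stuck-at-1: output Y1=1, Y2=1 ✓
  n4 stuck-at-0: output Y1=0, Y2=1 ✗
  n4 stuck-at-1: output Y1=0, Y2=1 ✗
  n5 stuck-at-0: output Y1=0, Y2=0 ✗
  n5 stuck-at-1: output Y1=0, Y2=1 ✗
Consistent faults: {n1 stuck-at-1, n2 stuck-at-0, n3 stuck-at-1} — 3 in all.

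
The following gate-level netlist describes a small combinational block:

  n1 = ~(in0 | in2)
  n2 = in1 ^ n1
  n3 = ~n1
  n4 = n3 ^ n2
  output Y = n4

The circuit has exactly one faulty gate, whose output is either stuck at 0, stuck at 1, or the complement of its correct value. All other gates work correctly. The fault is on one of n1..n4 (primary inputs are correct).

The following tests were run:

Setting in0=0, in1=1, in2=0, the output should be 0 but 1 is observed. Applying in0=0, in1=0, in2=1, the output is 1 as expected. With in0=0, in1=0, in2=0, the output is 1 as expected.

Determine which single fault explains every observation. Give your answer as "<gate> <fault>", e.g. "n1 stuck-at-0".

Fault-free values for test 1 (in0=0, in1=1, in2=0): n1=1, n2=0, n3=0, n4=0, giving Y=0. Observed 1.
Test 1: faults giving observed 1 are {n2 stuck-at-1, n2 inverted output, n3 stuck-at-1, n3 inverted output, n4 stuck-at-1, n4 inverted output}.
Test 2 (in0=0, in1=0, in2=1): fault-free n1=0, n2=0, n3=1, n4=1 → 1; observed 1. Eliminates n2 stuck-at-1, n2 inverted output, n3 inverted output, n4 inverted output.
Test 3 (in0=0, in1=0, in2=0): fault-free n1=1, n2=1, n3=0, n4=1 → 1; observed 1. Eliminates n3 stuck-at-1.
Only n4 stuck-at-1 is consistent with every test.

n4 stuck-at-1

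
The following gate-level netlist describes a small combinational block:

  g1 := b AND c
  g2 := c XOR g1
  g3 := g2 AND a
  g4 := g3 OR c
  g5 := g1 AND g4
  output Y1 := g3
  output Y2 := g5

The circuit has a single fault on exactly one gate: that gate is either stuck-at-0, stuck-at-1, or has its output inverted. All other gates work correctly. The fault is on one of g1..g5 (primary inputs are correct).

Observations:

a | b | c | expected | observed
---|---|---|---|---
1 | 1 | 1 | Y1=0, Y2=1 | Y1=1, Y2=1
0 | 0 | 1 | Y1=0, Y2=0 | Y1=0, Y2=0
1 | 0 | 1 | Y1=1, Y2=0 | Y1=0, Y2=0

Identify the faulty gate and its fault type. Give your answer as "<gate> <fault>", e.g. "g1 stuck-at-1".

g2 inverted output

Fault-free values for test 1 (a=1, b=1, c=1): g1=1, g2=0, g3=0, g4=1, g5=1, giving Y1=0, Y2=1. Observed Y1=1, Y2=1.
Test 1: faults giving observed Y1=1, Y2=1 are {g2 stuck-at-1, g2 inverted output, g3 stuck-at-1, g3 inverted output}.
Test 2 (a=0, b=0, c=1): fault-free g1=0, g2=1, g3=0, g4=1, g5=0 → Y1=0, Y2=0; observed Y1=0, Y2=0. Eliminates g3 stuck-at-1, g3 inverted output.
Test 3 (a=1, b=0, c=1): fault-free g1=0, g2=1, g3=1, g4=1, g5=0 → Y1=1, Y2=0; observed Y1=0, Y2=0. Eliminates g2 stuck-at-1.
Only g2 inverted output is consistent with every test.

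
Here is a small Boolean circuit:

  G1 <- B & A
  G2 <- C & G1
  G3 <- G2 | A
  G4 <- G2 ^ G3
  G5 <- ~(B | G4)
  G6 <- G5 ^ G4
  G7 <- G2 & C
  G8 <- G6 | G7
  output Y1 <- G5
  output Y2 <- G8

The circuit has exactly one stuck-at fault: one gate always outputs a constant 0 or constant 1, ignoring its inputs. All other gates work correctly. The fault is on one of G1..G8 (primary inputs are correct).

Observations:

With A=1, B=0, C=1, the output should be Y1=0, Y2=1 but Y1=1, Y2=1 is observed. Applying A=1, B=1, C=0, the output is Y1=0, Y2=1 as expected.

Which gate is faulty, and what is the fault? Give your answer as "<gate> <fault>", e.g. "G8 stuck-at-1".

G1 stuck-at-1

Fault-free values for test 1 (A=1, B=0, C=1): G1=0, G2=0, G3=1, G4=1, G5=0, G6=1, G7=0, G8=1, giving Y1=0, Y2=1. Observed Y1=1, Y2=1.
Test 1: faults giving observed Y1=1, Y2=1 are {G1 stuck-at-1, G2 stuck-at-1, G3 stuck-at-0, G4 stuck-at-0}.
Test 2 (A=1, B=1, C=0): fault-free G1=1, G2=0, G3=1, G4=1, G5=0, G6=1, G7=0, G8=1 → Y1=0, Y2=1; observed Y1=0, Y2=1. Eliminates G2 stuck-at-1, G3 stuck-at-0, G4 stuck-at-0.
Only G1 stuck-at-1 is consistent with every test.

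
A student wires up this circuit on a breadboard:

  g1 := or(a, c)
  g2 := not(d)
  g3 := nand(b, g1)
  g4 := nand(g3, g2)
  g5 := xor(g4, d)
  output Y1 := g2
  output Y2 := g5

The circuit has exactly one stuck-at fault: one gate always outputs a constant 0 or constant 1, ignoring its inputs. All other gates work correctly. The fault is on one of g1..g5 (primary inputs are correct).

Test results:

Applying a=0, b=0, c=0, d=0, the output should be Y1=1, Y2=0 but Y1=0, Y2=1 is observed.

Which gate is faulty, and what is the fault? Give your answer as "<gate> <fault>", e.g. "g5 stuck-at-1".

g2 stuck-at-0

Fault-free values for test 1 (a=0, b=0, c=0, d=0): g1=0, g2=1, g3=1, g4=0, g5=0, giving Y1=1, Y2=0. Observed Y1=0, Y2=1.
Test 1: faults giving observed Y1=0, Y2=1 are {g2 stuck-at-0}.
Only g2 stuck-at-0 is consistent with every test.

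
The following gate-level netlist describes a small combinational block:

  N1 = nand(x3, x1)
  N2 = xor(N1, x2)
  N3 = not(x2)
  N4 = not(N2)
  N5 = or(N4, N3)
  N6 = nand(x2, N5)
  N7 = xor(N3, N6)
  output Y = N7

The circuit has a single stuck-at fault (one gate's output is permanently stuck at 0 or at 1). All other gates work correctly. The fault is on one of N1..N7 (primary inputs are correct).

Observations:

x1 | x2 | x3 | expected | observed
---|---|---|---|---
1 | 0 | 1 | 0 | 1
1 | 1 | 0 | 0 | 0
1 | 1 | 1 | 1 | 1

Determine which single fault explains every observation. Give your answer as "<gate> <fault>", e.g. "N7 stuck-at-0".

N3 stuck-at-0

Fault-free values for test 1 (x1=1, x2=0, x3=1): N1=0, N2=0, N3=1, N4=1, N5=1, N6=1, N7=0, giving Y=0. Observed 1.
Test 1: faults giving observed 1 are {N3 stuck-at-0, N6 stuck-at-0, N7 stuck-at-1}.
Test 2 (x1=1, x2=1, x3=0): fault-free N1=1, N2=0, N3=0, N4=1, N5=1, N6=0, N7=0 → 0; observed 0. Eliminates N7 stuck-at-1.
Test 3 (x1=1, x2=1, x3=1): fault-free N1=0, N2=1, N3=0, N4=0, N5=0, N6=1, N7=1 → 1; observed 1. Eliminates N6 stuck-at-0.
Only N3 stuck-at-0 is consistent with every test.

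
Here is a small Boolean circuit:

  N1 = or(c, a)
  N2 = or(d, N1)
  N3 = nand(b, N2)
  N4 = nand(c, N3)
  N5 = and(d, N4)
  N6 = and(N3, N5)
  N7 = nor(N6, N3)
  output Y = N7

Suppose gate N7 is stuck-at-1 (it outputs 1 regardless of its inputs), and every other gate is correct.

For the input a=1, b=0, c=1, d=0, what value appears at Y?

1

Propagate with N7 forced: N1=1, N2=1, N3=1, N4=0, N5=0, N6=0, N7=1 [stuck-at-1].
So Y = 1. (Without the fault it would be 0.)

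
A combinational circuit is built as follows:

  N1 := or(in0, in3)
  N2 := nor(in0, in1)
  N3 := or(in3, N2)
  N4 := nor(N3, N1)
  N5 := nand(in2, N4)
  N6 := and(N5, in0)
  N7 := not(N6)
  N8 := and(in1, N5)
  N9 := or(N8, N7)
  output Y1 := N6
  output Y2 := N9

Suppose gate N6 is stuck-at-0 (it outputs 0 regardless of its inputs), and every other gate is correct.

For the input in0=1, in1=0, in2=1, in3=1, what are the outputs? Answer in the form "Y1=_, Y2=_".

Y1=0, Y2=1

Propagate with N6 forced: N1=1, N2=0, N3=1, N4=0, N5=1, N6=0 [stuck-at-0], N7=1, N8=0, N9=1.
So the outputs are Y1=0, Y2=1. (Without the fault they would be Y1=1, Y2=0.)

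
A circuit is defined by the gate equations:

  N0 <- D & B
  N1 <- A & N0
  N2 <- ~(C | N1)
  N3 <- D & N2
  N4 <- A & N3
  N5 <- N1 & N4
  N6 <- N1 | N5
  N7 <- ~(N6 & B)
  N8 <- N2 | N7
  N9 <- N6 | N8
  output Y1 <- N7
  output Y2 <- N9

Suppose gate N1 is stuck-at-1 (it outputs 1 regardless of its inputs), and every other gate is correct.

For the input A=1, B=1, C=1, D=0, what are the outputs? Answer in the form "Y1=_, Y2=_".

Y1=0, Y2=1

Propagate with N1 forced: N0=0, N1=1 [stuck-at-1], N2=0, N3=0, N4=0, N5=0, N6=1, N7=0, N8=0, N9=1.
So the outputs are Y1=0, Y2=1. (Without the fault they would be Y1=1, Y2=1.)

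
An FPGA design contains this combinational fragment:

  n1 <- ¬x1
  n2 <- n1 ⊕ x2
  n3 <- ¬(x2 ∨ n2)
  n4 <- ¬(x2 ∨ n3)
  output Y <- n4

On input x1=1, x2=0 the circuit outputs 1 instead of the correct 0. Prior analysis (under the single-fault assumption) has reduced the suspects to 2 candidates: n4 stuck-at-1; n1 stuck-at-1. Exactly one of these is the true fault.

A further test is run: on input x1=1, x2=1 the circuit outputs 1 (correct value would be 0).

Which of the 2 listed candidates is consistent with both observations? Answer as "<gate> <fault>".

n4 stuck-at-1

Evaluate each candidate on input x1=1, x2=1:
  n4 stuck-at-1: n1=0, n2=1, n3=0, n4=1 [stuck-at-1] → 1 — matches
  n1 stuck-at-1: n1=1 [stuck-at-1], n2=0, n3=0, n4=0 → 0 — eliminated
Only n4 stuck-at-1 reproduces the observed 1.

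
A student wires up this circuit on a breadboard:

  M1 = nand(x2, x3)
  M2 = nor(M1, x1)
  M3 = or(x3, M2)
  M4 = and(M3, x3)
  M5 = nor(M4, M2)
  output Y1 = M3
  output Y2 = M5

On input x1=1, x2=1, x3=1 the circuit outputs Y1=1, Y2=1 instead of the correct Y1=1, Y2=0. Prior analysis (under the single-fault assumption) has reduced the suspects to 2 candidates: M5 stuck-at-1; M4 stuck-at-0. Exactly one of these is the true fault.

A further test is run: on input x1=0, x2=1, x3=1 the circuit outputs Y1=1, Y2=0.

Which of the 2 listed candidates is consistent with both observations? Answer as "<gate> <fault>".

M4 stuck-at-0

Evaluate each candidate on input x1=0, x2=1, x3=1:
  M5 stuck-at-1: M1=0, M2=1, M3=1, M4=1, M5=1 [stuck-at-1] → Y1=1, Y2=1 — eliminated
  M4 stuck-at-0: M1=0, M2=1, M3=1, M4=0 [stuck-at-0], M5=0 → Y1=1, Y2=0 — matches
Only M4 stuck-at-0 reproduces the observed Y1=1, Y2=0.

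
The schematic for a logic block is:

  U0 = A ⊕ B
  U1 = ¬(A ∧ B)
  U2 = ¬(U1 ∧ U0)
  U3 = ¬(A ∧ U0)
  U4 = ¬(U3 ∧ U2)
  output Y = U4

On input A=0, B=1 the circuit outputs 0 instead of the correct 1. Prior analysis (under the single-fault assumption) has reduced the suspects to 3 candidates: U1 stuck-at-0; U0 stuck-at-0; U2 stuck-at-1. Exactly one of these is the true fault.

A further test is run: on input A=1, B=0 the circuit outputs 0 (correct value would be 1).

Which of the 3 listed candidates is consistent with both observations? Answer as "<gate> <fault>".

Evaluate each candidate on input A=1, B=0:
  U1 stuck-at-0: U0=1, U1=0 [stuck-at-0], U2=1, U3=0, U4=1 → 1 — eliminated
  U0 stuck-at-0: U0=0 [stuck-at-0], U1=1, U2=1, U3=1, U4=0 → 0 — matches
  U2 stuck-at-1: U0=1, U1=1, U2=1 [stuck-at-1], U3=0, U4=1 → 1 — eliminated
Only U0 stuck-at-0 reproduces the observed 0.

U0 stuck-at-0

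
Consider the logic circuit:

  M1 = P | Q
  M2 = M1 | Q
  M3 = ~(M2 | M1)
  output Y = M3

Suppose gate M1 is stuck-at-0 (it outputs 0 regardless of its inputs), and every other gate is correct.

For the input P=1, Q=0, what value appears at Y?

1

Propagate with M1 forced: M1=0 [stuck-at-0], M2=0, M3=1.
So Y = 1. (Without the fault it would be 0.)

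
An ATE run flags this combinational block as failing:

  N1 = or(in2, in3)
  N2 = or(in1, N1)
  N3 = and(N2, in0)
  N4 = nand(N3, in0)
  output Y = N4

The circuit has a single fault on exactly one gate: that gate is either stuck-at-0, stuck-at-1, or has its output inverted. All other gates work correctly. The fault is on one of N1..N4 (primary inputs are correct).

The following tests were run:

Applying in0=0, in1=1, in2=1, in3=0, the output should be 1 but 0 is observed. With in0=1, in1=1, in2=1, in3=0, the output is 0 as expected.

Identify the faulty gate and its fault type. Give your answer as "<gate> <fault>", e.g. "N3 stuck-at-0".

N4 stuck-at-0

Fault-free values for test 1 (in0=0, in1=1, in2=1, in3=0): N1=1, N2=1, N3=0, N4=1, giving Y=1. Observed 0.
Test 1: faults giving observed 0 are {N4 stuck-at-0, N4 inverted output}.
Test 2 (in0=1, in1=1, in2=1, in3=0): fault-free N1=1, N2=1, N3=1, N4=0 → 0; observed 0. Eliminates N4 inverted output.
Only N4 stuck-at-0 is consistent with every test.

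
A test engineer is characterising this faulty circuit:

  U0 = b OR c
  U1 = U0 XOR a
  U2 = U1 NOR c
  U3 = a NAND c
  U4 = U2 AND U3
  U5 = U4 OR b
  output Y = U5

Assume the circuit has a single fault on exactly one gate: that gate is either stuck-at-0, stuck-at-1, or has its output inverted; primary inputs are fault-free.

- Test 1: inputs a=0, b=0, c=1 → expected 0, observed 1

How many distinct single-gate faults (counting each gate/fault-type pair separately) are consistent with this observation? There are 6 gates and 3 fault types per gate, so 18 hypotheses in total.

6

Fault-free: U0=1, U1=1, U2=0, U3=1, U4=0, U5=0 → 0. Observed 1.
  U0: none of the 3 fault types match ✗
  U1: none of the 3 fault types match ✗
  U2: stuck-at-1, inverted output ✓; others ✗
  U3: none of the 3 fault types match ✗
  U4: stuck-at-1, inverted output ✓; others ✗
  U5: stuck-at-1, inverted output ✓; others ✗
Consistent faults: {U2 stuck-at-1, U2 inverted output, U4 stuck-at-1, U4 inverted output, U5 stuck-at-1, U5 inverted output} — 6 in all.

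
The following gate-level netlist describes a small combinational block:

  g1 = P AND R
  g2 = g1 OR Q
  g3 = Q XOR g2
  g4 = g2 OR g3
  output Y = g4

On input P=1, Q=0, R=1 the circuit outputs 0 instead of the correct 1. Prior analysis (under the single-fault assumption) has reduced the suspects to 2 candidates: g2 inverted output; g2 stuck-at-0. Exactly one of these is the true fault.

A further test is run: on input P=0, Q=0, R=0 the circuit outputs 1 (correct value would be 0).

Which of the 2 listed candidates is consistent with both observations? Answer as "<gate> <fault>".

g2 inverted output

Evaluate each candidate on input P=0, Q=0, R=0:
  g2 inverted output: g1=0, g2=1 [inverted output], g3=1, g4=1 → 1 — matches
  g2 stuck-at-0: g1=0, g2=0 [stuck-at-0], g3=0, g4=0 → 0 — eliminated
Only g2 inverted output reproduces the observed 1.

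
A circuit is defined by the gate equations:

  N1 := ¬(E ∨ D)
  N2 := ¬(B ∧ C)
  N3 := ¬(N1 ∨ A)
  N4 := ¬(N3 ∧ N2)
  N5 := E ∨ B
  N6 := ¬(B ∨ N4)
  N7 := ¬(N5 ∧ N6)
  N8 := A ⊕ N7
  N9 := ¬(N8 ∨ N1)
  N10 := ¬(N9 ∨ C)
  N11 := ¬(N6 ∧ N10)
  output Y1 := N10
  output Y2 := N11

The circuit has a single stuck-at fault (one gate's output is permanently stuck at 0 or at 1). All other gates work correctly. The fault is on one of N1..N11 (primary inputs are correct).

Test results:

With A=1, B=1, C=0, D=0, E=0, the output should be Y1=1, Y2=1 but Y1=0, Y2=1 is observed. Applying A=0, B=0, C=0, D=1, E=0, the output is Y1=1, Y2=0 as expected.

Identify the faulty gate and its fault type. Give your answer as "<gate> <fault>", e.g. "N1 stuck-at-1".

N1 stuck-at-0

Fault-free values for test 1 (A=1, B=1, C=0, D=0, E=0): N1=1, N2=1, N3=0, N4=1, N5=1, N6=0, N7=1, N8=0, N9=0, N10=1, N11=1, giving Y1=1, Y2=1. Observed Y1=0, Y2=1.
Test 1: faults giving observed Y1=0, Y2=1 are {N1 stuck-at-0, N9 stuck-at-1, N10 stuck-at-0}.
Test 2 (A=0, B=0, C=0, D=1, E=0): fault-free N1=0, N2=1, N3=1, N4=0, N5=0, N6=1, N7=1, N8=1, N9=0, N10=1, N11=0 → Y1=1, Y2=0; observed Y1=1, Y2=0. Eliminates N9 stuck-at-1, N10 stuck-at-0.
Only N1 stuck-at-0 is consistent with every test.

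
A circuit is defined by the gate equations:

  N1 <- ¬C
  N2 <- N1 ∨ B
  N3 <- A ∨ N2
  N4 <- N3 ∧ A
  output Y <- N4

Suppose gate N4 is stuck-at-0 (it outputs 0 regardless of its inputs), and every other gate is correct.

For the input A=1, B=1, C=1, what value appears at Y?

Propagate with N4 forced: N1=0, N2=1, N3=1, N4=0 [stuck-at-0].
So Y = 0. (Without the fault it would be 1.)

0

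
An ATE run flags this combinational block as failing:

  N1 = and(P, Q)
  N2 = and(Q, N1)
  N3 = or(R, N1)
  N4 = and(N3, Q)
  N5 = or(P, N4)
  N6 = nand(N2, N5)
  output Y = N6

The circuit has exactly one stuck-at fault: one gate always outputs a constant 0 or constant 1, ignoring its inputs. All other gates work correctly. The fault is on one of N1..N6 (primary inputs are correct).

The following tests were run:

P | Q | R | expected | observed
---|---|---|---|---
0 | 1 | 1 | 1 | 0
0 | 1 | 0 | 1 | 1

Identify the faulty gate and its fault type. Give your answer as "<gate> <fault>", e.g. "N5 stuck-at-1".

Fault-free values for test 1 (P=0, Q=1, R=1): N1=0, N2=0, N3=1, N4=1, N5=1, N6=1, giving Y=1. Observed 0.
Test 1: faults giving observed 0 are {N1 stuck-at-1, N2 stuck-at-1, N6 stuck-at-0}.
Test 2 (P=0, Q=1, R=0): fault-free N1=0, N2=0, N3=0, N4=0, N5=0, N6=1 → 1; observed 1. Eliminates N1 stuck-at-1, N6 stuck-at-0.
Only N2 stuck-at-1 is consistent with every test.

N2 stuck-at-1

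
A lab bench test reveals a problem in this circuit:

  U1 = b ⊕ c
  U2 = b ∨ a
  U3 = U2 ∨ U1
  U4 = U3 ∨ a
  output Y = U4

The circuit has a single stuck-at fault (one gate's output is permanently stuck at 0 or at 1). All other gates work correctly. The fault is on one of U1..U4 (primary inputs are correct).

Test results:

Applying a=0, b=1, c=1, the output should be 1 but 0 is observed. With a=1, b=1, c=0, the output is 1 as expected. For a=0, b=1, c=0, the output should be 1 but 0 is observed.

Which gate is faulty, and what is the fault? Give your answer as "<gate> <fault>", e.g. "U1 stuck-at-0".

Fault-free values for test 1 (a=0, b=1, c=1): U1=0, U2=1, U3=1, U4=1, giving Y=1. Observed 0.
Test 1: faults giving observed 0 are {U2 stuck-at-0, U3 stuck-at-0, U4 stuck-at-0}.
Test 2 (a=1, b=1, c=0): fault-free U1=1, U2=1, U3=1, U4=1 → 1; observed 1. Eliminates U4 stuck-at-0.
Test 3 (a=0, b=1, c=0): fault-free U1=1, U2=1, U3=1, U4=1 → 1; observed 0. Eliminates U2 stuck-at-0.
Only U3 stuck-at-0 is consistent with every test.

U3 stuck-at-0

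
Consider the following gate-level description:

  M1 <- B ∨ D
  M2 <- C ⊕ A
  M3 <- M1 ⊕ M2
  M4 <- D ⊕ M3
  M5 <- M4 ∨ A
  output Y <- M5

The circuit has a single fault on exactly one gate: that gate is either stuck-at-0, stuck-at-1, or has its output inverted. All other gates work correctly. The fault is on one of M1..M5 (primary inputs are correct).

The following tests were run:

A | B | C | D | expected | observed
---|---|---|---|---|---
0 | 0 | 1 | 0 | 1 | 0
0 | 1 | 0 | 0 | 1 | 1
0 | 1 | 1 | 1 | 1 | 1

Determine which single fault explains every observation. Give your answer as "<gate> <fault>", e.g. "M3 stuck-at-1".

M1 stuck-at-1

Fault-free values for test 1 (A=0, B=0, C=1, D=0): M1=0, M2=1, M3=1, M4=1, M5=1, giving Y=1. Observed 0.
Test 1: faults giving observed 0 are {M1 stuck-at-1, M1 inverted output, M2 stuck-at-0, M2 inverted output, M3 stuck-at-0, M3 inverted output, M4 stuck-at-0, M4 inverted output, M5 stuck-at-0, M5 inverted output}.
Test 2 (A=0, B=1, C=0, D=0): fault-free M1=1, M2=0, M3=1, M4=1, M5=1 → 1; observed 1. Eliminates M1 inverted output, M2 inverted output, M3 stuck-at-0, M3 inverted output, M4 stuck-at-0, M4 inverted output, M5 stuck-at-0, M5 inverted output.
Test 3 (A=0, B=1, C=1, D=1): fault-free M1=1, M2=1, M3=0, M4=1, M5=1 → 1; observed 1. Eliminates M2 stuck-at-0.
Only M1 stuck-at-1 is consistent with every test.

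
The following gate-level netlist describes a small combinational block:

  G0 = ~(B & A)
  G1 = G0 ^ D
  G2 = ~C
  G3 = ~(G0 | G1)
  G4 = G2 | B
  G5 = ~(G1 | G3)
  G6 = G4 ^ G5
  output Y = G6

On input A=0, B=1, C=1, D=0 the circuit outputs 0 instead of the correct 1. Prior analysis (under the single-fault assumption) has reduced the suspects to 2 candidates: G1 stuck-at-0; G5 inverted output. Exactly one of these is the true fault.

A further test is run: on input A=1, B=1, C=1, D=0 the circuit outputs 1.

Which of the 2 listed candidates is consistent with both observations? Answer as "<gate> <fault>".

Evaluate each candidate on input A=1, B=1, C=1, D=0:
  G1 stuck-at-0: G0=0, G1=0 [stuck-at-0], G2=0, G3=1, G4=1, G5=0, G6=1 → 1 — matches
  G5 inverted output: G0=0, G1=0, G2=0, G3=1, G4=1, G5=1 [inverted output], G6=0 → 0 — eliminated
Only G1 stuck-at-0 reproduces the observed 1.

G1 stuck-at-0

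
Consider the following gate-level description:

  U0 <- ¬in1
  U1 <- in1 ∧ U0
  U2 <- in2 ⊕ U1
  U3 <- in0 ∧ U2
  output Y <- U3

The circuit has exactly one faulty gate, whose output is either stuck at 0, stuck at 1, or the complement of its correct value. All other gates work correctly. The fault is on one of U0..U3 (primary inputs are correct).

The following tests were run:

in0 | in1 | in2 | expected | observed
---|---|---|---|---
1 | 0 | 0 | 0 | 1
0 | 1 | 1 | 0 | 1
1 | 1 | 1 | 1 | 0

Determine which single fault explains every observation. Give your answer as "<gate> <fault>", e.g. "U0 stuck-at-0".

U3 inverted output

Fault-free values for test 1 (in0=1, in1=0, in2=0): U0=1, U1=0, U2=0, U3=0, giving Y=0. Observed 1.
Test 1: faults giving observed 1 are {U1 stuck-at-1, U1 inverted output, U2 stuck-at-1, U2 inverted output, U3 stuck-at-1, U3 inverted output}.
Test 2 (in0=0, in1=1, in2=1): fault-free U0=0, U1=0, U2=1, U3=0 → 0; observed 1. Eliminates U1 stuck-at-1, U1 inverted output, U2 stuck-at-1, U2 inverted output.
Test 3 (in0=1, in1=1, in2=1): fault-free U0=0, U1=0, U2=1, U3=1 → 1; observed 0. Eliminates U3 stuck-at-1.
Only U3 inverted output is consistent with every test.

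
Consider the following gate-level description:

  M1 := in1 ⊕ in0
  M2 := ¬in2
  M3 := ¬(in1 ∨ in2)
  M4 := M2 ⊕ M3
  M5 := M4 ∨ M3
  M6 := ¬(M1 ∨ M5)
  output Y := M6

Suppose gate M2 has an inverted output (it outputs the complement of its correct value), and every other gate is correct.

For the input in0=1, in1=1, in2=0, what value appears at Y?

1

Propagate with M2 forced: M1=0, M2=0 [inverted output], M3=0, M4=0, M5=0, M6=1.
So Y = 1. (Without the fault it would be 0.)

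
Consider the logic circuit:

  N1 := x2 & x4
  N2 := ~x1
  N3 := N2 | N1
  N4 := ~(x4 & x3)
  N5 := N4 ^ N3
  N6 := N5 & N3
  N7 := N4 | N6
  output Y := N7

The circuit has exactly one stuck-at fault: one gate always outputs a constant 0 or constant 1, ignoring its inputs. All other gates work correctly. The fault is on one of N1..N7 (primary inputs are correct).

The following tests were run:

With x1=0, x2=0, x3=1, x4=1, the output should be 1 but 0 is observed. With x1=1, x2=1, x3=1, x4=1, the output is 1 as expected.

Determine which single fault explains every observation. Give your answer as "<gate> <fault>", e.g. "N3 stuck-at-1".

N2 stuck-at-0

Fault-free values for test 1 (x1=0, x2=0, x3=1, x4=1): N1=0, N2=1, N3=1, N4=0, N5=1, N6=1, N7=1, giving Y=1. Observed 0.
Test 1: faults giving observed 0 are {N2 stuck-at-0, N3 stuck-at-0, N5 stuck-at-0, N6 stuck-at-0, N7 stuck-at-0}.
Test 2 (x1=1, x2=1, x3=1, x4=1): fault-free N1=1, N2=0, N3=1, N4=0, N5=1, N6=1, N7=1 → 1; observed 1. Eliminates N3 stuck-at-0, N5 stuck-at-0, N6 stuck-at-0, N7 stuck-at-0.
Only N2 stuck-at-0 is consistent with every test.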